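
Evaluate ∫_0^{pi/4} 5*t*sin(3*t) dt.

Integrate by parts once (u = t, dv = 5*sin(3*t) dt).
An antiderivative is F(t) = -5*t*cos(3*t)/3 + 5*sin(3*t)/9.
Then F(pi/4) - F(0) = (5*sqrt(2)*(4 + 3*pi)/72) - (0) = 5*sqrt(2)*(4 + 3*pi)/72.

5*sqrt(2)*(4 + 3*pi)/72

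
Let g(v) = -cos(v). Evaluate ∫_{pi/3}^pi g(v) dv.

An antiderivative is F(v) = -sin(v).
Then F(pi) - F(pi/3) = (0) - (-sqrt(3)/2) = sqrt(3)/2.

sqrt(3)/2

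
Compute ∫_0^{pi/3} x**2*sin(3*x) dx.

Integrate by parts twice (u = x^2, dv = sin(3*x) dx).
An antiderivative is F(x) = -x**2*cos(3*x)/3 + 2*x*sin(3*x)/9 + 2*cos(3*x)/27.
Then F(pi/3) - F(0) = (-2/27 + pi**2/27) - (2/27) = -4/27 + pi**2/27.

-4/27 + pi**2/27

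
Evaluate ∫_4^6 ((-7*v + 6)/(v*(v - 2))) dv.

Factor the denominator: v**2 - 2*v = v(v - 2).
Partial fractions: (-7*v + 6)/(v*(v - 2)) = -3/v - 4/(v - 2).
An antiderivative is F(v) = -3*log(v) - 4*log(v - 2).
Then F(6) - F(4) = (-11*log(2) - 3*log(3)) - (-10*log(2)) = -log(54).

-log(54)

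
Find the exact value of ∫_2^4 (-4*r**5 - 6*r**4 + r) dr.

-19362/5

By the power rule, an antiderivative is F(r) = -2*r**6/3 - 6*r**5/5 + r**2/2.
Then F(4) - F(2) = (-59272/15) - (-1186/15) = -19362/5.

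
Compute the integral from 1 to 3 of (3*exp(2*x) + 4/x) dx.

-3*exp(2)/2 + log(81) + 3*exp(6)/2

An antiderivative is F(x) = 3*exp(2*x)/2 + 4*log(x).
Then F(3) - F(1) = (log(81) + 3*exp(6)/2) - (3*exp(2)/2) = -3*exp(2)/2 + log(81) + 3*exp(6)/2.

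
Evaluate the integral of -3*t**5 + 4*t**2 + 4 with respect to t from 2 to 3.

-1819/6

By the power rule, an antiderivative is F(t) = -t**6/2 + 4*t**3/3 + 4*t.
Then F(3) - F(2) = (-633/2) - (-40/3) = -1819/6.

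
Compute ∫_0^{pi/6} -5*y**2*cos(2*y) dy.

Integrate by parts twice (u = y^2, dv = -5*cos(2*y) dy).
An antiderivative is F(y) = -5*y**2*sin(2*y)/2 - 5*y*cos(2*y)/2 + 5*sin(2*y)/4.
Then F(pi/6) - F(0) = (-5*pi/24 - 5*sqrt(3)*pi**2/144 + 5*sqrt(3)/8) - (0) = -5*pi/24 - 5*sqrt(3)*pi**2/144 + 5*sqrt(3)/8.

-5*pi/24 - 5*sqrt(3)*pi**2/144 + 5*sqrt(3)/8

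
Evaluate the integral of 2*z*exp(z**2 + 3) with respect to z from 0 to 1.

Let u = z**2 + 3, so du = 2*z dz. When z = 0, u = 3; when z = 1, u = 4.
The integral becomes ∫ exp(u) du from 3 to 4, with antiderivative exp(u).
Back in z: F(z) = exp(z**2 + 3).
Then F(1) - F(0) = (exp(4)) - (exp(3)) = -exp(3) + exp(4).

-exp(3) + exp(4)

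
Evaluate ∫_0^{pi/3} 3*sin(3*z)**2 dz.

pi/2

Use the identity sin^2(3*z) = (1 - cos(6*z))/2.
An antiderivative is F(z) = 3*z/2 - sin(6*z)/4.
Then F(pi/3) - F(0) = (pi/2) - (0) = pi/2.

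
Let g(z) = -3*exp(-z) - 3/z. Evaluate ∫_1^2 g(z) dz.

An antiderivative is F(z) = -3*log(z) + 3*exp(-z).
Then F(2) - F(1) = (-3*log(2) + 3*exp(-2)) - (3*exp(-1)) = -3*log(2) - 3*exp(-1) + 3*exp(-2).

-3*log(2) - 3*exp(-1) + 3*exp(-2)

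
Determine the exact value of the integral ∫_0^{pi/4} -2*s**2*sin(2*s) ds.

1/2 - pi/4

Integrate by parts twice (u = s^2, dv = -2*sin(2*s) ds).
An antiderivative is F(s) = s**2*cos(2*s) - s*sin(2*s) - cos(2*s)/2.
Then F(pi/4) - F(0) = (-pi/4) - (-1/2) = 1/2 - pi/4.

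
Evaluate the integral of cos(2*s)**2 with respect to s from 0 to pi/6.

Use the identity cos^2(2*s) = (1 + cos(4*s))/2.
An antiderivative is F(s) = s/2 + sin(4*s)/8.
Then F(pi/6) - F(0) = (sqrt(3)/16 + pi/12) - (0) = sqrt(3)/16 + pi/12.

sqrt(3)/16 + pi/12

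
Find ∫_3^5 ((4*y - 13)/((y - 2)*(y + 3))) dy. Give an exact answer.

-6*log(3) + 10*log(2)

Factor the denominator: y**2 + y - 6 = (y + 3)(y - 2).
Partial fractions: (4*y - 13)/((y - 2)*(y + 3)) = 5/(y + 3) - 1/(y - 2).
An antiderivative is F(y) = -log(y - 2) + 5*log(y + 3).
Then F(5) - F(3) = (-log(3) + 15*log(2)) - (5*log(2) + 5*log(3)) = -6*log(3) + 10*log(2).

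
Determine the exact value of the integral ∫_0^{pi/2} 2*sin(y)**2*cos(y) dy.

Let u = sin(y), so du = cos(y) dy. When y = 0, u = 0; when y = pi/2, u = 1.
The integral becomes 2·∫ u**2 du from 0 to 1, with antiderivative 2*u**3/3.
Back in y: F(y) = 2*sin(y)**3/3.
Then F(pi/2) - F(0) = (2/3) - (0) = 2/3.

2/3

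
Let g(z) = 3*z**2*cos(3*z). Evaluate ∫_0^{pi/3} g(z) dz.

Integrate by parts twice (u = z^2, dv = 3*cos(3*z) dz).
An antiderivative is F(z) = z**2*sin(3*z) + 2*z*cos(3*z)/3 - 2*sin(3*z)/9.
Then F(pi/3) - F(0) = (-2*pi/9) - (0) = -2*pi/9.

-2*pi/9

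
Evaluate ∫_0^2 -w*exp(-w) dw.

-1 + 3*exp(-2)

Integrate by parts once (u = w, dv = -exp(-w) dw).
An antiderivative is F(w) = (w + 1)*exp(-w).
Then F(2) - F(0) = (3*exp(-2)) - (1) = -1 + 3*exp(-2).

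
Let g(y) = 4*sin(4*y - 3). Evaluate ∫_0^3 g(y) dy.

Let u = 4*y - 3, so du = 4 dy. When y = 0, u = -3; when y = 3, u = 9.
The integral becomes ∫ sin(u) du from -3 to 9, with antiderivative -cos(u).
Back in y: F(y) = -cos(4*y - 3).
Then F(3) - F(0) = (-cos(9)) - (-cos(3)) = cos(3) - cos(9).

cos(3) - cos(9)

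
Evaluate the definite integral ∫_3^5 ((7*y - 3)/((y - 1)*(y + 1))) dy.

-3*log(2) + 5*log(3)

Factor the denominator: y**2 - 1 = (y + 1)(y - 1).
Partial fractions: (7*y - 3)/((y - 1)*(y + 1)) = 5/(y + 1) + 2/(y - 1).
An antiderivative is F(y) = 2*log(y - 1) + 5*log(y + 1).
Then F(5) - F(3) = (5*log(3) + 9*log(2)) - (12*log(2)) = -3*log(2) + 5*log(3).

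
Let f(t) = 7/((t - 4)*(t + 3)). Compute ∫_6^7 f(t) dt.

log(27/20)

Factor the denominator: t**2 - t - 12 = (t + 3)(t - 4).
Partial fractions: 7/((t - 4)*(t + 3)) = -1/(t + 3) + 1/(t - 4).
An antiderivative is F(t) = log(t - 4) - log(t + 3).
Then F(7) - F(6) = (log(3/10)) - (log(2/9)) = log(27/20).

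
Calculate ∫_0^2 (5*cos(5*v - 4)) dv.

sin(4) + sin(6)

Let u = 5*v - 4, so du = 5 dv. When v = 0, u = -4; when v = 2, u = 6.
The integral becomes ∫ cos(u) du from -4 to 6, with antiderivative sin(u).
Back in v: F(v) = sin(5*v - 4).
Then F(2) - F(0) = (sin(6)) - (-sin(4)) = sin(4) + sin(6).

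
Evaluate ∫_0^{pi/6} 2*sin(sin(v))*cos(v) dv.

2 - 2*cos(1/2)

Let u = sin(v), so du = cos(v) dv. When v = 0, u = 0; when v = pi/6, u = 1/2.
The integral becomes 2·∫ sin(u) du from 0 to 1/2, with antiderivative -2*cos(u).
Back in v: F(v) = -2*cos(sin(v)).
Then F(pi/6) - F(0) = (-2*cos(1/2)) - (-2) = 2 - 2*cos(1/2).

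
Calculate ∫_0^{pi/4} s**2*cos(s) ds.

Integrate by parts twice (u = s^2, dv = cos(s) ds).
An antiderivative is F(s) = s**2*sin(s) + 2*s*cos(s) - 2*sin(s).
Then F(pi/4) - F(0) = (sqrt(2)*(-32 + pi**2 + 8*pi)/32) - (0) = sqrt(2)*(-32 + pi**2 + 8*pi)/32.

sqrt(2)*(-32 + pi**2 + 8*pi)/32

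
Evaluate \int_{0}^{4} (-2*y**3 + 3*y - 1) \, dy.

By the power rule, an antiderivative is F(y) = -y**4/2 + 3*y**2/2 - y.
Then F(4) - F(0) = (-108) - (0) = -108.

-108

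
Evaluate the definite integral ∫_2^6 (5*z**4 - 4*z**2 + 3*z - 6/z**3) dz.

7514

By the power rule, an antiderivative is F(z) = z**5 - 4*z**3/3 + 3*z**2/2 + 3/z**2.
Then F(6) - F(2) = (90505/12) - (337/12) = 7514.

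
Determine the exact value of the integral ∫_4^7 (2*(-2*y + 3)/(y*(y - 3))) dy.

-log(49)

Factor the denominator: y**2 - 3*y = y(y - 3).
Partial fractions: 2*(-2*y + 3)/(y*(y - 3)) = -2/y - 2/(y - 3).
An antiderivative is F(y) = -2*log(y) - 2*log(y - 3).
Then F(7) - F(4) = (-2*log(7) - 4*log(2)) - (-log(16)) = -log(49).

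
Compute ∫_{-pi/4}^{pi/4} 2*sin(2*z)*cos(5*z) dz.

Use the identity sin(2*z)cos(5*z) = [sin(7*z) + sin(-3*z)]/2.
An antiderivative is F(z) = cos(3*z)/3 - cos(7*z)/7.
Then F(pi/4) - F(-pi/4) = (-5*sqrt(2)/21) - (-5*sqrt(2)/21) = 0.

0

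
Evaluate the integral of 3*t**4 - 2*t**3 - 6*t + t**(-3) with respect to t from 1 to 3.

By the power rule, an antiderivative is F(t) = 3*t**5/5 - t**4/2 - 3*t**2 - 1/(2*t**2).
Then F(3) - F(1) = (3521/45) - (-17/5) = 3674/45.

3674/45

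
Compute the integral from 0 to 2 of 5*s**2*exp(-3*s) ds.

Integrate by parts twice (u = s^2, dv = 5*exp(-3*s) ds).
An antiderivative is F(s) = (-45*s**2 - 30*s - 10)*exp(-3*s)/27.
Then F(2) - F(0) = (-250*exp(-6)/27) - (-10/27) = 10/27 - 250*exp(-6)/27.

10/27 - 250*exp(-6)/27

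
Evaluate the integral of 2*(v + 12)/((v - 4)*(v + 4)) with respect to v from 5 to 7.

-2*log(11) + 8*log(3)

Factor the denominator: v**2 - 16 = (v + 4)(v - 4).
Partial fractions: 2*(v + 12)/((v - 4)*(v + 4)) = -2/(v + 4) + 4/(v - 4).
An antiderivative is F(v) = 4*log(v - 4) - 2*log(v + 4).
Then F(7) - F(5) = (-2*log(11) + 4*log(3)) - (-log(81)) = -2*log(11) + 8*log(3).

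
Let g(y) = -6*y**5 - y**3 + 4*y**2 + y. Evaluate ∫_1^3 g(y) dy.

By the power rule, an antiderivative is F(y) = -y**6 - y**4/4 + 4*y**3/3 + y**2/2.
Then F(3) - F(1) = (-2835/4) - (7/12) = -2128/3.

-2128/3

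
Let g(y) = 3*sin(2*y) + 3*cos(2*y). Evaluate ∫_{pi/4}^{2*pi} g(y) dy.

-3

An antiderivative is F(y) = 3*sin(2*y)/2 - 3*cos(2*y)/2.
Then F(2*pi) - F(pi/4) = (-3/2) - (3/2) = -3.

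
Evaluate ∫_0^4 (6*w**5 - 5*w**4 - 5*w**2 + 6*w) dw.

9040/3

By the power rule, an antiderivative is F(w) = w**6 - w**5 - 5*w**3/3 + 3*w**2.
Then F(4) - F(0) = (9040/3) - (0) = 9040/3.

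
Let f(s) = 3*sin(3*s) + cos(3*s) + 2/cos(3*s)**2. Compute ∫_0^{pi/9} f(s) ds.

1/2 + 5*sqrt(3)/6

An antiderivative is F(s) = sin(3*s)/3 - cos(3*s) + 2*tan(3*s)/3.
Then F(pi/9) - F(0) = (-1/2 + 5*sqrt(3)/6) - (-1) = 1/2 + 5*sqrt(3)/6.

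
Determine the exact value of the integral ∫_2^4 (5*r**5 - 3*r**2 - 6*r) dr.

By the power rule, an antiderivative is F(r) = 5*r**6/6 - r**3 - 3*r**2.
Then F(4) - F(2) = (9904/3) - (100/3) = 3268.

3268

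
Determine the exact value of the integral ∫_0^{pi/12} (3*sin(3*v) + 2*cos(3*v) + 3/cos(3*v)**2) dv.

An antiderivative is F(v) = 2*sin(3*v)/3 - cos(3*v) + tan(3*v).
Then F(pi/12) - F(0) = (1 - sqrt(2)/6) - (-1) = 2 - sqrt(2)/6.

2 - sqrt(2)/6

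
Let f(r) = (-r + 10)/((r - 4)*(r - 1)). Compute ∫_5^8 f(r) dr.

Factor the denominator: r**2 - 5*r + 4 = (r - 1)(r - 4).
Partial fractions: (-r + 10)/((r - 4)*(r - 1)) = -3/(r - 1) + 2/(r - 4).
An antiderivative is F(r) = 2*log(r - 4) - 3*log(r - 1).
Then F(8) - F(5) = (-3*log(7) + 4*log(2)) - (-log(64)) = -3*log(7) + 10*log(2).

-3*log(7) + 10*log(2)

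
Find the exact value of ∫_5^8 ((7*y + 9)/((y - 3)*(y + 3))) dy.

Factor the denominator: y**2 - 9 = (y + 3)(y - 3).
Partial fractions: (7*y + 9)/((y - 3)*(y + 3)) = 2/(y + 3) + 5/(y - 3).
An antiderivative is F(y) = 5*log(y - 3) + 2*log(y + 3).
Then F(8) - F(5) = (2*log(11) + 5*log(5)) - (11*log(2)) = -11*log(2) + 2*log(11) + 5*log(5).

-11*log(2) + 2*log(11) + 5*log(5)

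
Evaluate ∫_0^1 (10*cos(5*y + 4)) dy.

Let u = 5*y + 4, so du = 5 dy. When y = 0, u = 4; when y = 1, u = 9.
The integral becomes 2·∫ cos(u) du from 4 to 9, with antiderivative 2*sin(u).
Back in y: F(y) = 2*sin(5*y + 4).
Then F(1) - F(0) = (2*sin(9)) - (2*sin(4)) = 2*sin(9) - 2*sin(4).

2*sin(9) - 2*sin(4)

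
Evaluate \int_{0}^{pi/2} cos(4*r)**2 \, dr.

Use the identity cos^2(4*r) = (1 + cos(8*r))/2.
An antiderivative is F(r) = r/2 + sin(8*r)/16.
Then F(pi/2) - F(0) = (pi/4) - (0) = pi/4.

pi/4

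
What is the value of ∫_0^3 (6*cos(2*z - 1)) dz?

3*sin(5) + 3*sin(1)

Let u = 2*z - 1, so du = 2 dz. When z = 0, u = -1; when z = 3, u = 5.
The integral becomes 3·∫ cos(u) du from -1 to 5, with antiderivative 3*sin(u).
Back in z: F(z) = 3*sin(2*z - 1).
Then F(3) - F(0) = (3*sin(5)) - (-3*sin(1)) = 3*sin(5) + 3*sin(1).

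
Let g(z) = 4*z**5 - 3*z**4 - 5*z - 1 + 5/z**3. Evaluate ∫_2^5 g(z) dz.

338529/40

By the power rule, an antiderivative is F(z) = 2*z**6/3 - 3*z**5/5 - 5*z**2/2 - z - 5/(2*z**2).
Then F(5) - F(2) = (127111/15) - (1301/120) = 338529/40.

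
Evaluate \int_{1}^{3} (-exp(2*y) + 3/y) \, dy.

An antiderivative is F(y) = -exp(2*y)/2 + 3*log(y).
Then F(3) - F(1) = (-exp(6)/2 + log(27)) - (-exp(2)/2) = -exp(6)/2 + log(27) + exp(2)/2.

-exp(6)/2 + log(27) + exp(2)/2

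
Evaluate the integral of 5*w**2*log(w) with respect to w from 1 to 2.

-35/9 + 40*log(2)/3

Integrate by parts once (u = ln w, dv = 5*w**2 dw).
An antiderivative is F(w) = 5*w**3*(3*log(w) - 1)/9.
Then F(2) - F(1) = (-40/9 + 40*log(2)/3) - (-5/9) = -35/9 + 40*log(2)/3.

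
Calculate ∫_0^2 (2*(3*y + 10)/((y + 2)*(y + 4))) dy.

Factor the denominator: y**2 + 6*y + 8 = (y + 4)(y + 2).
Partial fractions: 2*(3*y + 10)/((y + 2)*(y + 4)) = 2/(y + 4) + 4/(y + 2).
An antiderivative is F(y) = 4*log(y + 2) + 2*log(y + 4).
Then F(2) - F(0) = (2*log(3) + 10*log(2)) - (8*log(2)) = log(36).

log(36)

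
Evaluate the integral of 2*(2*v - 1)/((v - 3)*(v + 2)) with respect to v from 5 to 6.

Factor the denominator: v**2 - v - 6 = (v + 2)(v - 3).
Partial fractions: 2*(2*v - 1)/((v - 3)*(v + 2)) = 2/(v + 2) + 2/(v - 3).
An antiderivative is F(v) = 2*log(v - 3) + 2*log(v + 2).
Then F(6) - F(5) = (2*log(3) + 6*log(2)) - (2*log(2) + 2*log(7)) = -2*log(7) + 2*log(3) + 4*log(2).

-2*log(7) + 2*log(3) + 4*log(2)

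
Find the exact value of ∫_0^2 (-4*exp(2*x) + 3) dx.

8 - 2*exp(4)

An antiderivative is F(x) = -2*exp(2*x) + 3*x.
Then F(2) - F(0) = (6 - 2*exp(4)) - (-2) = 8 - 2*exp(4).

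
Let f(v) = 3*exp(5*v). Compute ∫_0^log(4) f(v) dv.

3069/5

Let u = exp(v), so du = exp(v) dv. When v = 0, u = 1; when v = log(4), u = 4.
The integral becomes 3·∫ u**4 du from 1 to 4, with antiderivative 3*u**5/5.
Back in v: F(v) = 3*exp(5*v)/5.
Then F(log(4)) - F(0) = (3072/5) - (3/5) = 3069/5.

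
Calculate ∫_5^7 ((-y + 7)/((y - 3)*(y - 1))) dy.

Factor the denominator: y**2 - 4*y + 3 = (y - 1)(y - 3).
Partial fractions: (-y + 7)/((y - 3)*(y - 1)) = -3/(y - 1) + 2/(y - 3).
An antiderivative is F(y) = 2*log(y - 3) - 3*log(y - 1).
Then F(7) - F(5) = (log(2/27)) - (-log(16)) = log(32/27).

log(32/27)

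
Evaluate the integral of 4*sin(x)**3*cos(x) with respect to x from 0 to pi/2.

Let u = sin(x), so du = cos(x) dx. When x = 0, u = 0; when x = pi/2, u = 1.
The integral becomes 4·∫ u**3 du from 0 to 1, with antiderivative u**4.
Back in x: F(x) = sin(x)**4.
Then F(pi/2) - F(0) = (1) - (0) = 1.

1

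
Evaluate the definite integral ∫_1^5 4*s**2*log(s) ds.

-496/9 + 500*log(5)/3

Integrate by parts once (u = ln s, dv = 4*s**2 ds).
An antiderivative is F(s) = 4*s**3*(3*log(s) - 1)/9.
Then F(5) - F(1) = (-500/9 + 500*log(5)/3) - (-4/9) = -496/9 + 500*log(5)/3.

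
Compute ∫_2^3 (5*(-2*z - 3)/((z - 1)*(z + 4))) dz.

-5*log(7) + 5*log(3)

Factor the denominator: z**2 + 3*z - 4 = (z + 4)(z - 1).
Partial fractions: 5*(-2*z - 3)/((z - 1)*(z + 4)) = -5/(z + 4) - 5/(z - 1).
An antiderivative is F(z) = -5*log(z - 1) - 5*log(z + 4).
Then F(3) - F(2) = (-5*log(7) - 5*log(2)) - (-5*log(3) - 5*log(2)) = -5*log(7) + 5*log(3).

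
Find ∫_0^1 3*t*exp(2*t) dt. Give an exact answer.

Integrate by parts once (u = t, dv = 3*exp(2*t) dt).
An antiderivative is F(t) = (6*t - 3)*exp(2*t)/4.
Then F(1) - F(0) = (3*exp(2)/4) - (-3/4) = 3/4 + 3*exp(2)/4.

3/4 + 3*exp(2)/4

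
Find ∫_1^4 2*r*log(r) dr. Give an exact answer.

-15/2 + 32*log(2)

Integrate by parts once (u = ln r, dv = 2*r dr).
An antiderivative is F(r) = r**2*(2*log(r) - 1)/2.
Then F(4) - F(1) = (-8 + 32*log(2)) - (-1/2) = -15/2 + 32*log(2).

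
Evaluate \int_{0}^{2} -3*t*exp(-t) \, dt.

Integrate by parts once (u = t, dv = -3*exp(-t) dt).
An antiderivative is F(t) = (3*t + 3)*exp(-t).
Then F(2) - F(0) = (9*exp(-2)) - (3) = -3 + 9*exp(-2).

-3 + 9*exp(-2)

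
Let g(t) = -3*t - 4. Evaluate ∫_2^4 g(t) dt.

By the power rule, an antiderivative is F(t) = -3*t**2/2 - 4*t.
Then F(4) - F(2) = (-40) - (-14) = -26.

-26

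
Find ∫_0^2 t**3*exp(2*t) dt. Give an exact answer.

3/8 + 17*exp(4)/8

Integrate by parts 3 times (u = t^3, dv = exp(2*t) dt).
An antiderivative is F(t) = (4*t**3 - 6*t**2 + 6*t - 3)*exp(2*t)/8.
Then F(2) - F(0) = (17*exp(4)/8) - (-3/8) = 3/8 + 17*exp(4)/8.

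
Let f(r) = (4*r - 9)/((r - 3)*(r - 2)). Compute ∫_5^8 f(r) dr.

Factor the denominator: r**2 - 5*r + 6 = (r - 2)(r - 3).
Partial fractions: (4*r - 9)/((r - 3)*(r - 2)) = 1/(r - 2) + 3/(r - 3).
An antiderivative is F(r) = 3*log(r - 3) + log(r - 2).
Then F(8) - F(5) = (log(2) + log(3) + 3*log(5)) - (log(24)) = -2*log(2) + 3*log(5).

-2*log(2) + 3*log(5)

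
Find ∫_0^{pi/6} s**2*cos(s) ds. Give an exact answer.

-1 + pi**2/72 + sqrt(3)*pi/6

Integrate by parts twice (u = s^2, dv = cos(s) ds).
An antiderivative is F(s) = s**2*sin(s) + 2*s*cos(s) - 2*sin(s).
Then F(pi/6) - F(0) = (-1 + pi**2/72 + sqrt(3)*pi/6) - (0) = -1 + pi**2/72 + sqrt(3)*pi/6.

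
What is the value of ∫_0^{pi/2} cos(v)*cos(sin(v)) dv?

Let u = sin(v), so du = cos(v) dv. When v = 0, u = 0; when v = pi/2, u = 1.
The integral becomes ∫ cos(u) du from 0 to 1, with antiderivative sin(u).
Back in v: F(v) = sin(sin(v)).
Then F(pi/2) - F(0) = (sin(1)) - (0) = sin(1).

sin(1)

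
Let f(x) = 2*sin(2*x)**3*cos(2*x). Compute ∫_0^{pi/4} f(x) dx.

1/4

Let u = sin(2*x), so du = 2*cos(2*x) dx. When x = 0, u = 0; when x = pi/4, u = 1.
The integral becomes ∫ u**3 du from 0 to 1, with antiderivative u**4/4.
Back in x: F(x) = sin(2*x)**4/4.
Then F(pi/4) - F(0) = (1/4) - (0) = 1/4.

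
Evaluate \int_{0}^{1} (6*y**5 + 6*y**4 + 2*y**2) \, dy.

By the power rule, an antiderivative is F(y) = y**6 + 6*y**5/5 + 2*y**3/3.
Then F(1) - F(0) = (43/15) - (0) = 43/15.

43/15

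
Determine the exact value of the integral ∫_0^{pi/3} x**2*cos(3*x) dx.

Integrate by parts twice (u = x^2, dv = cos(3*x) dx).
An antiderivative is F(x) = x**2*sin(3*x)/3 + 2*x*cos(3*x)/9 - 2*sin(3*x)/27.
Then F(pi/3) - F(0) = (-2*pi/27) - (0) = -2*pi/27.

-2*pi/27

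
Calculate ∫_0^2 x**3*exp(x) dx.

6 + 2*exp(2)

Integrate by parts 3 times (u = x^3, dv = exp(x) dx).
An antiderivative is F(x) = (x**3 - 3*x**2 + 6*x - 6)*exp(x).
Then F(2) - F(0) = (2*exp(2)) - (-6) = 6 + 2*exp(2).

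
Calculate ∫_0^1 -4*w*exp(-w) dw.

-4 + 8*exp(-1)

Integrate by parts once (u = w, dv = -4*exp(-w) dw).
An antiderivative is F(w) = (4*w + 4)*exp(-w).
Then F(1) - F(0) = (8*exp(-1)) - (4) = -4 + 8*exp(-1).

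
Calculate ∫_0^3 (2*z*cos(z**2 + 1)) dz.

Let u = z**2 + 1, so du = 2*z dz. When z = 0, u = 1; when z = 3, u = 10.
The integral becomes ∫ cos(u) du from 1 to 10, with antiderivative sin(u).
Back in z: F(z) = sin(z**2 + 1).
Then F(3) - F(0) = (sin(10)) - (sin(1)) = -sin(1) + sin(10).

-sin(1) + sin(10)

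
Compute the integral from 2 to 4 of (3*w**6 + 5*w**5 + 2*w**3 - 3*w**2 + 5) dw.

By the power rule, an antiderivative is F(w) = 3*w**7/7 + 5*w**6/6 + w**4/2 - w**3 + 5*w.
Then F(4) - F(2) = (220900/21) - (2482/21) = 72806/7.

72806/7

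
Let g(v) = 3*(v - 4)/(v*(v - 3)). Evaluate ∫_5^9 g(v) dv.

Factor the denominator: v**2 - 3*v = v(v - 3).
Partial fractions: 3*(v - 4)/(v*(v - 3)) = 4/v - 1/(v - 3).
An antiderivative is F(v) = 4*log(v) - log(v - 3).
Then F(9) - F(5) = (-log(2) + 7*log(3)) - (-log(2) + 4*log(5)) = -4*log(5) + 7*log(3).

-4*log(5) + 7*log(3)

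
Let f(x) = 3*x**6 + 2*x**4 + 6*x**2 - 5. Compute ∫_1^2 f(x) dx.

2654/35

By the power rule, an antiderivative is F(x) = 3*x**7/7 + 2*x**5/5 + 2*x**3 - 5*x.
Then F(2) - F(1) = (2578/35) - (-76/35) = 2654/35.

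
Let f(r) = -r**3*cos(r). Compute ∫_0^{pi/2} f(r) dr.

Integrate by parts 3 times (u = r^3, dv = -cos(r) dr).
An antiderivative is F(r) = -r**3*sin(r) - 3*r**2*cos(r) + 6*r*sin(r) + 6*cos(r).
Then F(pi/2) - F(0) = (pi*(24 - pi**2)/8) - (6) = -6 - pi**3/8 + 3*pi.

-6 - pi**3/8 + 3*pi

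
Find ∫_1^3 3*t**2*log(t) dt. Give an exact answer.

Integrate by parts once (u = ln t, dv = 3*t**2 dt).
An antiderivative is F(t) = t**3*(3*log(t) - 1)/3.
Then F(3) - F(1) = (-9 + 27*log(3)) - (-1/3) = -26/3 + 27*log(3).

-26/3 + 27*log(3)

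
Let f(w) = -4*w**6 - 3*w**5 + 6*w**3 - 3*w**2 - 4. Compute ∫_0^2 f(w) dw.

By the power rule, an antiderivative is F(w) = -4*w**7/7 - w**6/2 + 3*w**4/2 - w**3 - 4*w.
Then F(2) - F(0) = (-680/7) - (0) = -680/7.

-680/7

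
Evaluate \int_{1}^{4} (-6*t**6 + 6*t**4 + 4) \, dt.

By the power rule, an antiderivative is F(t) = -6*t**7/7 + 6*t**5/5 + 4*t.
Then F(4) - F(1) = (-447952/35) - (152/35) = -448104/35.

-448104/35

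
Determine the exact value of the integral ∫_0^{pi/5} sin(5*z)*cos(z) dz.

5*sqrt(5)/96 + 25/96

Use the identity sin(5*z)cos(z) = [sin(6*z) + sin(4*z)]/2.
An antiderivative is F(z) = -cos(4*z)/8 - cos(6*z)/12.
Then F(pi/5) - F(0) = (5/96 + 5*sqrt(5)/96) - (-5/24) = 5*sqrt(5)/96 + 25/96.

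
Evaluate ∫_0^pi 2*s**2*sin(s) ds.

-8 + 2*pi**2

Integrate by parts twice (u = s^2, dv = 2*sin(s) ds).
An antiderivative is F(s) = -2*s**2*cos(s) + 4*s*sin(s) + 4*cos(s).
Then F(pi) - F(0) = (-4 + 2*pi**2) - (4) = -8 + 2*pi**2.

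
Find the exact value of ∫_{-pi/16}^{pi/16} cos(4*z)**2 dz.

1/8 + pi/16

Use the identity cos^2(4*z) = (1 + cos(8*z))/2.
An antiderivative is F(z) = z/2 + sin(8*z)/16.
Then F(pi/16) - F(-pi/16) = (1/16 + pi/32) - (-pi/32 - 1/16) = 1/8 + pi/16.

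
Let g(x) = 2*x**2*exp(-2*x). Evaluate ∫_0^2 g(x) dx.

(-13 + exp(4))*exp(-4)/2

Integrate by parts twice (u = x^2, dv = 2*exp(-2*x) dx).
An antiderivative is F(x) = (-2*x**2 - 2*x - 1)*exp(-2*x)/2.
Then F(2) - F(0) = (-13*exp(-4)/2) - (-1/2) = (-13 + exp(4))*exp(-4)/2.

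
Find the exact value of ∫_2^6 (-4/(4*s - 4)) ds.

An antiderivative is F(s) = -log(4*s - 4).
Then F(6) - F(2) = (-log(20)) - (-log(4)) = -log(5).

-log(5)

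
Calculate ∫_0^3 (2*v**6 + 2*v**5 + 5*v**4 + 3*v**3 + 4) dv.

By the power rule, an antiderivative is F(v) = 2*v**7/7 + v**6/3 + v**5 + 3*v**4/4 + 4*v.
Then F(3) - F(0) = (33141/28) - (0) = 33141/28.

33141/28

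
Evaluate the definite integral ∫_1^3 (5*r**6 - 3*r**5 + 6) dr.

By the power rule, an antiderivative is F(r) = 5*r**7/7 - r**6/2 + 6*r.
Then F(3) - F(1) = (17019/14) - (87/14) = 8466/7.

8466/7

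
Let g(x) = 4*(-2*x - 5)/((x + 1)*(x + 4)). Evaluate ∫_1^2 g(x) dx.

-8*log(3) + 4*log(5)

Factor the denominator: x**2 + 5*x + 4 = (x + 4)(x + 1).
Partial fractions: 4*(-2*x - 5)/((x + 1)*(x + 4)) = -4/(x + 4) - 4/(x + 1).
An antiderivative is F(x) = -4*log(x + 1) - 4*log(x + 4).
Then F(2) - F(1) = (-8*log(3) - 4*log(2)) - (-4*log(5) - 4*log(2)) = -8*log(3) + 4*log(5).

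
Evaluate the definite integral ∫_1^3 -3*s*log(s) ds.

Integrate by parts once (u = ln s, dv = -3*s ds).
An antiderivative is F(s) = -3*s**2*(2*log(s) - 1)/4.
Then F(3) - F(1) = (27/4 - 27*log(3)/2) - (3/4) = 6 - 27*log(3)/2.

6 - 27*log(3)/2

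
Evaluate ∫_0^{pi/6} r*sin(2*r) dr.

Integrate by parts once (u = r, dv = sin(2*r) dr).
An antiderivative is F(r) = -r*cos(2*r)/2 + sin(2*r)/4.
Then F(pi/6) - F(0) = (-pi/24 + sqrt(3)/8) - (0) = -pi/24 + sqrt(3)/8.

-pi/24 + sqrt(3)/8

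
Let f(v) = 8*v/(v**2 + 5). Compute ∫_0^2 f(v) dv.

Let u = v**2 + 5, so du = 2*v dv. When v = 0, u = 5; when v = 2, u = 9.
The integral becomes 4·∫ 1/u du from 5 to 9, with antiderivative 4*log(u).
Back in v: F(v) = 4*log(v**2 + 5).
Then F(2) - F(0) = (8*log(3)) - (4*log(5)) = -4*log(5) + 8*log(3).

-4*log(5) + 8*log(3)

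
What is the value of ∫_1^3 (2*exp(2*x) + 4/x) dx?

An antiderivative is F(x) = exp(2*x) + 4*log(x).
Then F(3) - F(1) = (log(81) + exp(6)) - (exp(2)) = -exp(2) + log(81) + exp(6).

-exp(2) + log(81) + exp(6)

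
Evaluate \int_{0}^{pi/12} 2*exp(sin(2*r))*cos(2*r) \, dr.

Let u = sin(2*r), so du = 2*cos(2*r) dr. When r = 0, u = 0; when r = pi/12, u = 1/2.
The integral becomes ∫ exp(u) du from 0 to 1/2, with antiderivative exp(u).
Back in r: F(r) = exp(sin(2*r)).
Then F(pi/12) - F(0) = (exp(1/2)) - (1) = -1 + exp(1/2).

-1 + exp(1/2)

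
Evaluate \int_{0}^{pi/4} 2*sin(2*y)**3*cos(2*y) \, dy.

Let u = sin(2*y), so du = 2*cos(2*y) dy. When y = 0, u = 0; when y = pi/4, u = 1.
The integral becomes ∫ u**3 du from 0 to 1, with antiderivative u**4/4.
Back in y: F(y) = sin(2*y)**4/4.
Then F(pi/4) - F(0) = (1/4) - (0) = 1/4.

1/4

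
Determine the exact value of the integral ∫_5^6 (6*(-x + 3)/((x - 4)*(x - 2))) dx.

Factor the denominator: x**2 - 6*x + 8 = (x - 2)(x - 4).
Partial fractions: 6*(-x + 3)/((x - 4)*(x - 2)) = -3/(x - 2) - 3/(x - 4).
An antiderivative is F(x) = -3*log(x - 4) - 3*log(x - 2).
Then F(6) - F(5) = (-9*log(2)) - (-log(27)) = -9*log(2) + 3*log(3).

-9*log(2) + 3*log(3)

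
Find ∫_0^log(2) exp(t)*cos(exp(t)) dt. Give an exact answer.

-sin(1) + sin(2)

Let u = exp(t), so du = exp(t) dt. When t = 0, u = 1; when t = log(2), u = 2.
The integral becomes ∫ cos(u) du from 1 to 2, with antiderivative sin(u).
Back in t: F(t) = sin(exp(t)).
Then F(log(2)) - F(0) = (sin(2)) - (sin(1)) = -sin(1) + sin(2).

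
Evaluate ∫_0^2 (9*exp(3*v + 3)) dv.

-3*(1 - exp(6))*exp(3)

Let u = 3*v + 3, so du = 3 dv. When v = 0, u = 3; when v = 2, u = 9.
The integral becomes 3·∫ exp(u) du from 3 to 9, with antiderivative 3*exp(u).
Back in v: F(v) = 3*exp(3*v + 3).
Then F(2) - F(0) = (3*exp(9)) - (3*exp(3)) = -3*(1 - exp(6))*exp(3).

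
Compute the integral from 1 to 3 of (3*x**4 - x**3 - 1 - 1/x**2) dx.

By the power rule, an antiderivative is F(x) = 3*x**5/5 - x**4/4 - x + 1/x.
Then F(3) - F(1) = (7373/60) - (7/20) = 1838/15.

1838/15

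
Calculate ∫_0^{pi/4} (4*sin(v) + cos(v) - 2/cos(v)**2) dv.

An antiderivative is F(v) = sin(v) - 4*cos(v) - 2*tan(v).
Then F(pi/4) - F(0) = (-3*sqrt(2)/2 - 2) - (-4) = 2 - 3*sqrt(2)/2.

2 - 3*sqrt(2)/2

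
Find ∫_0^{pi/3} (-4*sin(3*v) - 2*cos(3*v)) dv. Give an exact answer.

-8/3

An antiderivative is F(v) = -2*sin(3*v)/3 + 4*cos(3*v)/3.
Then F(pi/3) - F(0) = (-4/3) - (4/3) = -8/3.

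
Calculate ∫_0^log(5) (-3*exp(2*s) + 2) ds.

-36 + 2*log(5)

An antiderivative is F(s) = -3*exp(2*s)/2 + 2*s.
Then F(log(5)) - F(0) = (-75/2 + log(25)) - (-3/2) = -36 + 2*log(5).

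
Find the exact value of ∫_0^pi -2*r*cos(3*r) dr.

4/9

Integrate by parts once (u = r, dv = -2*cos(3*r) dr).
An antiderivative is F(r) = -2*r*sin(3*r)/3 - 2*cos(3*r)/9.
Then F(pi) - F(0) = (2/9) - (-2/9) = 4/9.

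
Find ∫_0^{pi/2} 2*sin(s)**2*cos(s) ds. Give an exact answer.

Let u = sin(s), so du = cos(s) ds. When s = 0, u = 0; when s = pi/2, u = 1.
The integral becomes 2·∫ u**2 du from 0 to 1, with antiderivative 2*u**3/3.
Back in s: F(s) = 2*sin(s)**3/3.
Then F(pi/2) - F(0) = (2/3) - (0) = 2/3.

2/3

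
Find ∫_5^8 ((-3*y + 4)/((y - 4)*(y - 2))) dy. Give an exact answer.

Factor the denominator: y**2 - 6*y + 8 = (y - 2)(y - 4).
Partial fractions: (-3*y + 4)/((y - 4)*(y - 2)) = 1/(y - 2) - 4/(y - 4).
An antiderivative is F(y) = -4*log(y - 4) + log(y - 2).
Then F(8) - F(5) = (-7*log(2) + log(3)) - (log(3)) = -7*log(2).

-7*log(2)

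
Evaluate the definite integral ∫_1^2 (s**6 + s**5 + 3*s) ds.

By the power rule, an antiderivative is F(s) = s**7/7 + s**6/6 + 3*s**2/2.
Then F(2) - F(1) = (734/21) - (38/21) = 232/7.

232/7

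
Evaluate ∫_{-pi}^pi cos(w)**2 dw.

Use the identity cos^2(w) = (1 + cos(2*w))/2.
An antiderivative is F(w) = w/2 + sin(2*w)/4.
Then F(pi) - F(-pi) = (pi/2) - (-pi/2) = pi.

pi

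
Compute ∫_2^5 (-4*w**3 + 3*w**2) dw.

-492

By the power rule, an antiderivative is F(w) = -w**4 + w**3.
Then F(5) - F(2) = (-500) - (-8) = -492.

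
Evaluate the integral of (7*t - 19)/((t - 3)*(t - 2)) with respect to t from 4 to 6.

Factor the denominator: t**2 - 5*t + 6 = (t - 2)(t - 3).
Partial fractions: (7*t - 19)/((t - 3)*(t - 2)) = 5/(t - 2) + 2/(t - 3).
An antiderivative is F(t) = 2*log(t - 3) + 5*log(t - 2).
Then F(6) - F(4) = (2*log(3) + 10*log(2)) - (log(32)) = 2*log(3) + 5*log(2).

2*log(3) + 5*log(2)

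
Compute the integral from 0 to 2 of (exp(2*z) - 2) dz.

-9/2 + exp(4)/2

An antiderivative is F(z) = exp(2*z)/2 - 2*z.
Then F(2) - F(0) = (-4 + exp(4)/2) - (1/2) = -9/2 + exp(4)/2.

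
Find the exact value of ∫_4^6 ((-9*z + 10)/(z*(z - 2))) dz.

Factor the denominator: z**2 - 2*z = z(z - 2).
Partial fractions: (-9*z + 10)/(z*(z - 2)) = -5/z - 4/(z - 2).
An antiderivative is F(z) = -5*log(z) - 4*log(z - 2).
Then F(6) - F(4) = (-13*log(2) - 5*log(3)) - (-14*log(2)) = -5*log(3) + log(2).

-5*log(3) + log(2)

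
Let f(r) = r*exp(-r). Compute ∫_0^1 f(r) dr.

1 - 2*exp(-1)

Integrate by parts once (u = r, dv = exp(-r) dr).
An antiderivative is F(r) = (-r - 1)*exp(-r).
Then F(1) - F(0) = (-2*exp(-1)) - (-1) = 1 - 2*exp(-1).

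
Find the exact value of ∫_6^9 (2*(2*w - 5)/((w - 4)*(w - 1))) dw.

log(16)

Factor the denominator: w**2 - 5*w + 4 = (w - 1)(w - 4).
Partial fractions: 2*(2*w - 5)/((w - 4)*(w - 1)) = 2/(w - 1) + 2/(w - 4).
An antiderivative is F(w) = 2*log(w - 4) + 2*log(w - 1).
Then F(9) - F(6) = (2*log(5) + 6*log(2)) - (log(100)) = log(16).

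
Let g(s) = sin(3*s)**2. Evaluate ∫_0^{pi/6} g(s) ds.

Use the identity sin^2(3*s) = (1 - cos(6*s))/2.
An antiderivative is F(s) = s/2 - sin(6*s)/12.
Then F(pi/6) - F(0) = (pi/12) - (0) = pi/12.

pi/12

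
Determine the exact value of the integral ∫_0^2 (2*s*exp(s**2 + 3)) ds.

Let u = s**2 + 3, so du = 2*s ds. When s = 0, u = 3; when s = 2, u = 7.
The integral becomes ∫ exp(u) du from 3 to 7, with antiderivative exp(u).
Back in s: F(s) = exp(s**2 + 3).
Then F(2) - F(0) = (exp(7)) - (exp(3)) = -exp(3) + exp(7).

-exp(3) + exp(7)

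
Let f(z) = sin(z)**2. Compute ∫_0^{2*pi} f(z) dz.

pi

Use the identity sin^2(z) = (1 - cos(2*z))/2.
An antiderivative is F(z) = z/2 - sin(2*z)/4.
Then F(2*pi) - F(0) = (pi) - (0) = pi.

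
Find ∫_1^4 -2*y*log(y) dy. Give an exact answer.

Integrate by parts once (u = ln y, dv = -2*y dy).
An antiderivative is F(y) = -y**2*(2*log(y) - 1)/2.
Then F(4) - F(1) = (8 - 32*log(2)) - (1/2) = 15/2 - 32*log(2).

15/2 - 32*log(2)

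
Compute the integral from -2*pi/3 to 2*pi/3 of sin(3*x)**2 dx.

Use the identity sin^2(3*x) = (1 - cos(6*x))/2.
An antiderivative is F(x) = x/2 - sin(6*x)/12.
Then F(2*pi/3) - F(-2*pi/3) = (pi/3) - (-pi/3) = 2*pi/3.

2*pi/3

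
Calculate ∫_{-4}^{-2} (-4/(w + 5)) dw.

-log(81)

An antiderivative is F(w) = -4*log(w + 5).
Then F(-2) - F(-4) = (-log(81)) - (0) = -log(81).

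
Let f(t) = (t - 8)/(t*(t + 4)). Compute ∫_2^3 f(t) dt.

-5*log(3) - log(2) + 3*log(7)

Factor the denominator: t**2 + 4*t = (t + 4)t.
Partial fractions: (t - 8)/(t*(t + 4)) = 3/(t + 4) - 2/t.
An antiderivative is F(t) = -2*log(t) + 3*log(t + 4).
Then F(3) - F(2) = (-2*log(3) + 3*log(7)) - (log(54)) = -5*log(3) - log(2) + 3*log(7).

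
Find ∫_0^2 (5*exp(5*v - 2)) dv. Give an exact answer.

Let u = 5*v - 2, so du = 5 dv. When v = 0, u = -2; when v = 2, u = 8.
The integral becomes ∫ exp(u) du from -2 to 8, with antiderivative exp(u).
Back in v: F(v) = exp(5*v - 2).
Then F(2) - F(0) = (exp(8)) - (exp(-2)) = -(1 - exp(10))*exp(-2).

-(1 - exp(10))*exp(-2)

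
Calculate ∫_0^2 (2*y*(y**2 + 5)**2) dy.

Let u = y**2 + 5, so du = 2*y dy. When y = 0, u = 5; when y = 2, u = 9.
The integral becomes ∫ u**2 du from 5 to 9, with antiderivative u**3/3.
Back in y: F(y) = (y**2 + 5)**3/3.
Then F(2) - F(0) = (243) - (125/3) = 604/3.

604/3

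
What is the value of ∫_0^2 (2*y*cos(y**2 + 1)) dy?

Let u = y**2 + 1, so du = 2*y dy. When y = 0, u = 1; when y = 2, u = 5.
The integral becomes ∫ cos(u) du from 1 to 5, with antiderivative sin(u).
Back in y: F(y) = sin(y**2 + 1).
Then F(2) - F(0) = (sin(5)) - (sin(1)) = sin(5) - sin(1).

sin(5) - sin(1)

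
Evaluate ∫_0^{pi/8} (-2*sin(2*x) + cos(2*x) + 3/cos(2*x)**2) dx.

1/2 + 3*sqrt(2)/4

An antiderivative is F(x) = sin(2*x)/2 + cos(2*x) + 3*tan(2*x)/2.
Then F(pi/8) - F(0) = (3*sqrt(2)/4 + 3/2) - (1) = 1/2 + 3*sqrt(2)/4.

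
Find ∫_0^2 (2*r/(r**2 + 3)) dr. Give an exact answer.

log(7/3)

Let u = r**2 + 3, so du = 2*r dr. When r = 0, u = 3; when r = 2, u = 7.
The integral becomes ∫ 1/u du from 3 to 7, with antiderivative log(u).
Back in r: F(r) = log(r**2 + 3).
Then F(2) - F(0) = (log(7)) - (log(3)) = log(7/3).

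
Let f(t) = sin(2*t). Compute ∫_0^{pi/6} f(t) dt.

An antiderivative is F(t) = -cos(2*t)/2.
Then F(pi/6) - F(0) = (-1/4) - (-1/2) = 1/4.

1/4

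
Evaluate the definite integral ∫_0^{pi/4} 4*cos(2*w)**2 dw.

pi/2

Use the identity cos^2(2*w) = (1 + cos(4*w))/2.
An antiderivative is F(w) = 2*w + sin(4*w)/2.
Then F(pi/4) - F(0) = (pi/2) - (0) = pi/2.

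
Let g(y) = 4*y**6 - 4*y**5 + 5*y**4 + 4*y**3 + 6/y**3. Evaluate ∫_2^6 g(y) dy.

2894926/21

By the power rule, an antiderivative is F(y) = 4*y**7/7 - 2*y**6/3 + y**5 + y**4 - 3/y**2.
Then F(6) - F(2) = (11586233/84) - (6529/84) = 2894926/21.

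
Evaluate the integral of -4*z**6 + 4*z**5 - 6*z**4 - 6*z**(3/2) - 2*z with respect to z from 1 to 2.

-2393/35 - 48*sqrt(2)/5

By the power rule, an antiderivative is F(z) = -4*z**7/7 + 2*z**6/3 - 12*z**(5/2)/5 - 6*z**5/5 - z**2.
Then F(2) - F(1) = (-7652/105 - 48*sqrt(2)/5) - (-473/105) = -2393/35 - 48*sqrt(2)/5.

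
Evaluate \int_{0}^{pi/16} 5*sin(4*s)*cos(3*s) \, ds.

-5*cos(pi/16)/2 - 5*sin(pi/16)/14 + 20/7

Use the identity sin(4*s)cos(3*s) = [sin(7*s) + sin(s)]/2.
An antiderivative is F(s) = -5*cos(s)/2 - 5*cos(7*s)/14.
Then F(pi/16) - F(0) = (-5*cos(pi/16)/2 - 5*sin(pi/16)/14) - (-20/7) = -5*cos(pi/16)/2 - 5*sin(pi/16)/14 + 20/7.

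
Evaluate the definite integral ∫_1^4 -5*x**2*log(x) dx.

35 - 640*log(2)/3

Integrate by parts once (u = ln x, dv = -5*x**2 dx).
An antiderivative is F(x) = -5*x**3*(3*log(x) - 1)/9.
Then F(4) - F(1) = (320/9 - 640*log(2)/3) - (5/9) = 35 - 640*log(2)/3.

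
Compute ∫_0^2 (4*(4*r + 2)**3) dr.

2496

Let u = 4*r + 2, so du = 4 dr. When r = 0, u = 2; when r = 2, u = 10.
The integral becomes ∫ u**3 du from 2 to 10, with antiderivative u**4/4.
Back in r: F(r) = (4*r + 2)**4/4.
Then F(2) - F(0) = (2500) - (4) = 2496.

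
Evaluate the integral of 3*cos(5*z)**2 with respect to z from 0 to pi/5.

Use the identity cos^2(5*z) = (1 + cos(10*z))/2.
An antiderivative is F(z) = 3*z/2 + 3*sin(10*z)/20.
Then F(pi/5) - F(0) = (3*pi/10) - (0) = 3*pi/10.

3*pi/10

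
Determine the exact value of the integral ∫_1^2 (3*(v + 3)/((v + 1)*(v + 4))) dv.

log(27/10)

Factor the denominator: v**2 + 5*v + 4 = (v + 4)(v + 1).
Partial fractions: 3*(v + 3)/((v + 1)*(v + 4)) = 1/(v + 4) + 2/(v + 1).
An antiderivative is F(v) = 2*log(v + 1) + log(v + 4).
Then F(2) - F(1) = (log(54)) - (log(20)) = log(27/10).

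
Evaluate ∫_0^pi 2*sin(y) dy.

An antiderivative is F(y) = -2*cos(y).
Then F(pi) - F(0) = (2) - (-2) = 4.

4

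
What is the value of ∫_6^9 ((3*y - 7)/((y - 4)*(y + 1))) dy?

Factor the denominator: y**2 - 3*y - 4 = (y + 1)(y - 4).
Partial fractions: (3*y - 7)/((y - 4)*(y + 1)) = 2/(y + 1) + 1/(y - 4).
An antiderivative is F(y) = log(y - 4) + 2*log(y + 1).
Then F(9) - F(6) = (2*log(2) + 3*log(5)) - (log(98)) = -2*log(7) + log(2) + 3*log(5).

-2*log(7) + log(2) + 3*log(5)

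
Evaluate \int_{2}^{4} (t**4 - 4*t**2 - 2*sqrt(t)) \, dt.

8*sqrt(2)/3 + 1696/15

By the power rule, an antiderivative is F(t) = t**5/5 - 4*t**(3/2)/3 - 4*t**3/3.
Then F(4) - F(2) = (544/5) - (-64/15 - 8*sqrt(2)/3) = 8*sqrt(2)/3 + 1696/15.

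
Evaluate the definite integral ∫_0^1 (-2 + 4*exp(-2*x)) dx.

-2*exp(-2)

An antiderivative is F(x) = -2*x - 2*exp(-2*x).
Then F(1) - F(0) = (-2 - 2*exp(-2)) - (-2) = -2*exp(-2).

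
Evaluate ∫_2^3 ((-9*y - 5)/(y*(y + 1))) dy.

-log(24)

Factor the denominator: y**2 + y = (y + 1)y.
Partial fractions: (-9*y - 5)/(y*(y + 1)) = -4/(y + 1) - 5/y.
An antiderivative is F(y) = -5*log(y) - 4*log(y + 1).
Then F(3) - F(2) = (-8*log(2) - 5*log(3)) - (-4*log(3) - 5*log(2)) = -log(24).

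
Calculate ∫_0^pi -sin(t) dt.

-2

An antiderivative is F(t) = cos(t).
Then F(pi) - F(0) = (-1) - (1) = -2.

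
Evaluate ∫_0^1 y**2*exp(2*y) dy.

Integrate by parts twice (u = y^2, dv = exp(2*y) dy).
An antiderivative is F(y) = (2*y**2 - 2*y + 1)*exp(2*y)/4.
Then F(1) - F(0) = (exp(2)/4) - (1/4) = -1/4 + exp(2)/4.

-1/4 + exp(2)/4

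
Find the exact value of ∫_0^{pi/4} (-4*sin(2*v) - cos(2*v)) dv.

-5/2

An antiderivative is F(v) = -sin(2*v)/2 + 2*cos(2*v).
Then F(pi/4) - F(0) = (-1/2) - (2) = -5/2.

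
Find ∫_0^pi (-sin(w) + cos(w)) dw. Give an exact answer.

-2

An antiderivative is F(w) = sin(w) + cos(w).
Then F(pi) - F(0) = (-1) - (1) = -2.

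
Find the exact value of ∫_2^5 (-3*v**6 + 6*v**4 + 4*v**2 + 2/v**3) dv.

-20691633/700

By the power rule, an antiderivative is F(v) = -3*v**7/7 + 6*v**5/5 + 4*v**3/3 - 1/v**2.
Then F(5) - F(2) = (-15521896/525) - (-2537/420) = -20691633/700.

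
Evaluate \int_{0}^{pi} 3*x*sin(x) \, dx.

Integrate by parts once (u = x, dv = 3*sin(x) dx).
An antiderivative is F(x) = -3*x*cos(x) + 3*sin(x).
Then F(pi) - F(0) = (3*pi) - (0) = 3*pi.

3*pi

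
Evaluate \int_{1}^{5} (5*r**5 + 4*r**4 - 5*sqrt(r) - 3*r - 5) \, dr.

231998/15 - 50*sqrt(5)/3

By the power rule, an antiderivative is F(r) = 5*r**6/6 + 4*r**5/5 - 10*r**(3/2)/3 - 3*r**2/2 - 5*r.
Then F(5) - F(1) = (46375/3 - 50*sqrt(5)/3) - (-41/5) = 231998/15 - 50*sqrt(5)/3.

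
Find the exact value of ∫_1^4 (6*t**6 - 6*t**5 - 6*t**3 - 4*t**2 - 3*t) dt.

66210/7

By the power rule, an antiderivative is F(t) = 6*t**7/7 - t**6 - 3*t**4/2 - 4*t**3/3 - 3*t**2/2.
Then F(4) - F(1) = (198536/21) - (-94/21) = 66210/7.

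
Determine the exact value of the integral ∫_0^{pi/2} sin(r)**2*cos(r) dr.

1/3

Let u = sin(r), so du = cos(r) dr. When r = 0, u = 0; when r = pi/2, u = 1.
The integral becomes ∫ u**2 du from 0 to 1, with antiderivative u**3/3.
Back in r: F(r) = sin(r)**3/3.
Then F(pi/2) - F(0) = (1/3) - (0) = 1/3.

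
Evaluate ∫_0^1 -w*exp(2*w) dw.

-exp(2)/4 - 1/4

Integrate by parts once (u = w, dv = -exp(2*w) dw).
An antiderivative is F(w) = (-2*w + 1)*exp(2*w)/4.
Then F(1) - F(0) = (-exp(2)/4) - (1/4) = -exp(2)/4 - 1/4.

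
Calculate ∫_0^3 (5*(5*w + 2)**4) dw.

283965

Let u = 5*w + 2, so du = 5 dw. When w = 0, u = 2; when w = 3, u = 17.
The integral becomes ∫ u**4 du from 2 to 17, with antiderivative u**5/5.
Back in w: F(w) = (5*w + 2)**5/5.
Then F(3) - F(0) = (1419857/5) - (32/5) = 283965.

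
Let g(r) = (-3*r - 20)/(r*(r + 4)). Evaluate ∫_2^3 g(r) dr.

Factor the denominator: r**2 + 4*r = (r + 4)r.
Partial fractions: (-3*r - 20)/(r*(r + 4)) = 2/(r + 4) - 5/r.
An antiderivative is F(r) = -5*log(r) + 2*log(r + 4).
Then F(3) - F(2) = (-5*log(3) + 2*log(7)) - (log(9/8)) = -7*log(3) + 3*log(2) + 2*log(7).

-7*log(3) + 3*log(2) + 2*log(7)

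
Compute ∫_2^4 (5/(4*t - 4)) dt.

An antiderivative is F(t) = 5*log(4*t - 4)/4.
Then F(4) - F(2) = (5*log(12)/4) - (5*log(2)/2) = 5*log(3)/4.

5*log(3)/4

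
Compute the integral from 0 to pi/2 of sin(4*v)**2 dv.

Use the identity sin^2(4*v) = (1 - cos(8*v))/2.
An antiderivative is F(v) = v/2 - sin(8*v)/16.
Then F(pi/2) - F(0) = (pi/4) - (0) = pi/4.

pi/4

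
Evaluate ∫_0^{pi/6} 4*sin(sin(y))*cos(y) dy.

Let u = sin(y), so du = cos(y) dy. When y = 0, u = 0; when y = pi/6, u = 1/2.
The integral becomes 4·∫ sin(u) du from 0 to 1/2, with antiderivative -4*cos(u).
Back in y: F(y) = -4*cos(sin(y)).
Then F(pi/6) - F(0) = (-4*cos(1/2)) - (-4) = 4 - 4*cos(1/2).

4 - 4*cos(1/2)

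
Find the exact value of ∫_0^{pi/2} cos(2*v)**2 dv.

pi/4

Use the identity cos^2(2*v) = (1 + cos(4*v))/2.
An antiderivative is F(v) = v/2 + sin(4*v)/8.
Then F(pi/2) - F(0) = (pi/4) - (0) = pi/4.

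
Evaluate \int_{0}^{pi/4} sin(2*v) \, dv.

1/2

An antiderivative is F(v) = -cos(2*v)/2.
Then F(pi/4) - F(0) = (0) - (-1/2) = 1/2.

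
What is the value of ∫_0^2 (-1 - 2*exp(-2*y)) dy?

-3 + exp(-4)

An antiderivative is F(y) = -y + exp(-2*y).
Then F(2) - F(0) = (-2 + exp(-4)) - (1) = -3 + exp(-4).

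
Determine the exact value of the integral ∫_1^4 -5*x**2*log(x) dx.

35 - 640*log(2)/3

Integrate by parts once (u = ln x, dv = -5*x**2 dx).
An antiderivative is F(x) = -5*x**3*(3*log(x) - 1)/9.
Then F(4) - F(1) = (320/9 - 640*log(2)/3) - (5/9) = 35 - 640*log(2)/3.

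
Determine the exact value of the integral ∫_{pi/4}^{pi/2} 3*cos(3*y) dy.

-1 - sqrt(2)/2

An antiderivative is F(y) = sin(3*y).
Then F(pi/2) - F(pi/4) = (-1) - (sqrt(2)/2) = -1 - sqrt(2)/2.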